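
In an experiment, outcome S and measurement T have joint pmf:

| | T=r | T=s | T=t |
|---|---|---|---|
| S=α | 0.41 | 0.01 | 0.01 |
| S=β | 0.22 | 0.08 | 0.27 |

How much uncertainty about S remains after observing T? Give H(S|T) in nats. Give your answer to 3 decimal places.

Chain rule: H(S|T) = H(S,T) − H(T).
Marginals: p(S) = (0.4300, 0.5700), p(T) = (0.6300, 0.0900, 0.2800).
H(S,T) = 1.3463 nats; H(T) = 0.8642 nats.
H(S|T) = 1.3463 − 0.8642 = 0.482 nats.

0.482 nats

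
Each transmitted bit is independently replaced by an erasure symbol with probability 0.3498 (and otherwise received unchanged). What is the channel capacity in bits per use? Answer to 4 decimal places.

0.6502 bits

Binary erasure channel: capacity C = 1 − ε.
C = 1 − 0.3498 = 0.6502 bits per channel use.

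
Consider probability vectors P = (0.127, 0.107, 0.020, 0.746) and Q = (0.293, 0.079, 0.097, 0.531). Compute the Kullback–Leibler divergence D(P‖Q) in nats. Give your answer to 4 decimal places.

D(P‖Q) = Σ p·ln(p/q).
  0.127·ln(0.127/0.293) = -0.10617
  0.107·ln(0.107/0.079) = 0.03246
  0.020·ln(0.020/0.097) = -0.03158
  0.746·ln(0.746/0.531) = 0.25361
D(P‖Q) = 0.1483 nats.

0.1483 nats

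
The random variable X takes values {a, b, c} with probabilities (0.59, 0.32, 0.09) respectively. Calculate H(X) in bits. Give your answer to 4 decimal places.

1.2878 bits

H(X) = −Σ p·log₂ p.
  −(0.59)·log₂(0.59) = 0.44912
  −(0.32)·log₂(0.32) = 0.52603
  −(0.09)·log₂(0.09) = 0.31265
Sum: 0.44912 + 0.52603 + 0.31265 = 1.2878 bits.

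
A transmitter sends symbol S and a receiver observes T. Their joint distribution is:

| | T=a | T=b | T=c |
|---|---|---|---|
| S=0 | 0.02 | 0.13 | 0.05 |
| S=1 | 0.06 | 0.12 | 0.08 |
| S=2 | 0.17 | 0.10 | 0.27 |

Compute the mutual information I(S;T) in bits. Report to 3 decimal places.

Marginals: p(S) = (0.2000, 0.2600, 0.5400), p(T) = (0.2500, 0.3500, 0.4000).
I(S;T) = H(S) + H(T) − H(S,T).
H(S) = 1.4497, H(T) = 1.5589, H(S,T) = 2.8905.
I(S;T) = 1.4497 + 1.5589 − 2.8905 = 0.118 bits.

0.118 bits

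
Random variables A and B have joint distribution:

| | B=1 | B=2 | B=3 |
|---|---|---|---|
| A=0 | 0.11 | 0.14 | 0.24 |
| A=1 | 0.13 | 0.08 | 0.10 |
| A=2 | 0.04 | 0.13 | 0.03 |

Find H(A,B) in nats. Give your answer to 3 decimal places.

2.057 nats

H(A,B) = −Σ p(x,y)·ln p(x,y) over all 9 cells.
  cell (0,1): −0.11·ln0.11 = 0.2428
  cell (0,2): −0.14·ln0.14 = 0.2753
  cell (0,3): −0.24·ln0.24 = 0.3425
  cell (1,1): −0.13·ln0.13 = 0.2652
  cell (1,2): −0.08·ln0.08 = 0.2021
  cell (1,3): −0.10·ln0.10 = 0.2303
  cell (2,1): −0.04·ln0.04 = 0.1288
  cell (2,2): −0.13·ln0.13 = 0.2652
  cell (2,3): −0.03·ln0.03 = 0.1052
Sum = 2.057 nats.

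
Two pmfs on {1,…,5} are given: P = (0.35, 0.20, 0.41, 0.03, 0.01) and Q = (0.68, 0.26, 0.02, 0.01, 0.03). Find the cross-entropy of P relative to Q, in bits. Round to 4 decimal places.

3.1473 bits

H(P,Q) = −Σ p·log₂ q.
  −0.35·log₂(0.68) = 0.19474
  −0.20·log₂(0.26) = 0.38868
  −0.41·log₂(0.02) = 2.31398
  −0.03·log₂(0.01) = 0.19932
  −0.01·log₂(0.03) = 0.05059
H(P,Q) = 3.1473 bits.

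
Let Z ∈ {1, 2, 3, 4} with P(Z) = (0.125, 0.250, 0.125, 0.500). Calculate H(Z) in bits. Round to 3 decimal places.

H(Z) = −Σ p·log₂ p.
  −(0.125)·log₂(0.125) = 0.3750
  −(0.250)·log₂(0.250) = 0.5000
  −(0.125)·log₂(0.125) = 0.3750
  −(0.500)·log₂(0.500) = 0.5000
Sum: 0.3750 + 0.5000 + 0.3750 + 0.5000 = 1.750 bits.

1.750 bits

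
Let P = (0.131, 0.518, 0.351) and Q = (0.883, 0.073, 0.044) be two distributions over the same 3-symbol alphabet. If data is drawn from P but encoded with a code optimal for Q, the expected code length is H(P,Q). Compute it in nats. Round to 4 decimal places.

2.4684 nats

H(P,Q) = −Σ p·ln q.
  −0.131·ln(0.883) = 0.01630
  −0.518·ln(0.073) = 1.35576
  −0.351·ln(0.044) = 1.09637
H(P,Q) = 2.4684 nats.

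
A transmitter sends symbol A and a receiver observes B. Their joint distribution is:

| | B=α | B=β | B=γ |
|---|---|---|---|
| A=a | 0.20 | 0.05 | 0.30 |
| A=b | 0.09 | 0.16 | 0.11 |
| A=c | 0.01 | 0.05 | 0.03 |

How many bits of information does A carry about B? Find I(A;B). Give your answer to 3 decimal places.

Marginals: p(A) = (0.5500, 0.3600, 0.0900), p(B) = (0.3000, 0.2600, 0.4400).
I(A;B) = H(A) + H(B) − H(A,B).
H(A) = 1.3176, H(B) = 1.5475, H(A,B) = 2.7218.
I(A;B) = 1.3176 + 1.5475 − 2.7218 = 0.143 bits.

0.143 bits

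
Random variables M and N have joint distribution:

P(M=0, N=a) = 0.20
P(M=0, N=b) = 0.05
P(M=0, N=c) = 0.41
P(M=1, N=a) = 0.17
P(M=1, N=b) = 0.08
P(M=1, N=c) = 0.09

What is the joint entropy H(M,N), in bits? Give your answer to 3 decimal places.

H(M,N) = −Σ p(x,y)·log₂ p(x,y) over all 6 cells.
  cell (0,a): −0.20·log₂0.20 = 0.4644
  cell (0,b): −0.05·log₂0.05 = 0.2161
  cell (0,c): −0.41·log₂0.41 = 0.5274
  cell (1,a): −0.17·log₂0.17 = 0.4346
  cell (1,b): −0.08·log₂0.08 = 0.2915
  cell (1,c): −0.09·log₂0.09 = 0.3127
Sum = 2.247 bits.

2.247 bits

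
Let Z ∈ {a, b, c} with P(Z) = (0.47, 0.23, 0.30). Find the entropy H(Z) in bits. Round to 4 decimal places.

H(Z) = −Σ p·log₂ p.
  −(0.47)·log₂(0.47) = 0.51196
  −(0.23)·log₂(0.23) = 0.48767
  −(0.30)·log₂(0.30) = 0.52109
Sum: 0.51196 + 0.48767 + 0.52109 = 1.5207 bits.

1.5207 bits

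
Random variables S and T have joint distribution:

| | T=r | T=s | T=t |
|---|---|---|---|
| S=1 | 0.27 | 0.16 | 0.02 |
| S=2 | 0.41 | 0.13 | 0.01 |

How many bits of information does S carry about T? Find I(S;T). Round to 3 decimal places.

0.018 bits

Marginals: p(S) = (0.4500, 0.5500), p(T) = (0.6800, 0.2900, 0.0300).
I(S;T) = H(S) + H(T) − H(S,T).
H(S) = 0.9928, H(T) = 1.0480, H(S,T) = 2.0224.
I(S;T) = 0.9928 + 1.0480 − 2.0224 = 0.018 bits.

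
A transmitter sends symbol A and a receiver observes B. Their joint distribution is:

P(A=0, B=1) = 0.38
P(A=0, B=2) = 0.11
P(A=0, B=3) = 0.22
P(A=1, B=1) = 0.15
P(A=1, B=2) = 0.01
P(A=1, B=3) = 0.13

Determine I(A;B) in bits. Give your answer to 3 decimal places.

0.030 bits

Marginals: p(A) = (0.7100, 0.2900), p(B) = (0.5300, 0.1200, 0.3500).
I(A;B) = Σ p(x,y)·log₂[p(x,y)/(p(x)p(y))].
  (0,1): 0.38·log₂(1.0098) = 0.0054
  (0,2): 0.11·log₂(1.2911) = 0.0405
  (0,3): 0.22·log₂(0.8853) = -0.0387
  (1,1): 0.15·log₂(0.9759) = -0.0053
  (1,2): 0.01·log₂(0.2874) = -0.0180
  (1,3): 0.13·log₂(1.2808) = 0.0464
Sum = 0.030 bits.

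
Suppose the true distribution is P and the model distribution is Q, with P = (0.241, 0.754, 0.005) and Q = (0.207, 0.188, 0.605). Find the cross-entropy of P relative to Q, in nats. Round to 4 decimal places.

H(P,Q) = −Σ p·ln q.
  −0.241·ln(0.207) = 0.37958
  −0.754·ln(0.188) = 1.26017
  −0.005·ln(0.605) = 0.00251
H(P,Q) = 1.6423 nats.

1.6423 nats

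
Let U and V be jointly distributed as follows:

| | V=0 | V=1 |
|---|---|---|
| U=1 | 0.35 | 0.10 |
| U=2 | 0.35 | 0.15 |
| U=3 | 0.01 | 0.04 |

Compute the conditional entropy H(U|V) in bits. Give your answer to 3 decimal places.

Chain rule: H(U|V) = H(U,V) − H(V).
Marginals: p(U) = (0.4500, 0.5000, 0.0500), p(V) = (0.7100, 0.2900).
H(U,V) = 2.0551 bits; H(V) = 0.8687 bits.
H(U|V) = 2.0551 − 0.8687 = 1.186 bits.

1.186 bits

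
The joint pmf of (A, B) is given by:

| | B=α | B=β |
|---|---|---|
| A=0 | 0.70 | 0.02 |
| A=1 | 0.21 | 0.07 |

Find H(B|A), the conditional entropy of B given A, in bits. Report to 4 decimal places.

0.3590 bits

Marginals: p(A) = (0.7200, 0.2800), p(B) = (0.9100, 0.0900).
H(B|A) = Σ p(A) · H(B|A=·).
  A=0: p=0.7200, H(B|A=0) = 0.1831
  A=1: p=0.2800, H(B|A=1) = 0.8113
Weighted sum = 0.3590 bits.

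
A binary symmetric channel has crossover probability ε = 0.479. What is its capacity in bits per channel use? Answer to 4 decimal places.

Binary symmetric channel: C = 1 − h₂(ε) where h₂ is the binary entropy function.
h₂(0.479) = −0.479·log₂0.479 − 0.521·log₂0.521 = 0.9987.
C = 1 − 0.9987 = 0.0013 bits per channel use.

0.0013 bits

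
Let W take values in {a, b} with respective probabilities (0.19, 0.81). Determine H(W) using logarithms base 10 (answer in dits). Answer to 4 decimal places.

0.2112 dits

H(W) = −Σ p·log₁₀ p.
  −(0.19)·log₁₀(0.19) = 0.13704
  −(0.81)·log₁₀(0.81) = 0.07413
Sum: 0.13704 + 0.07413 = 0.2112 dits.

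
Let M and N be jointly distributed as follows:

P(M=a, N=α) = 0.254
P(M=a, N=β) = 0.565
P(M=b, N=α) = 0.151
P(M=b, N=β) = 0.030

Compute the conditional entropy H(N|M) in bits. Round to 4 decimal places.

Marginals: p(M) = (0.8190, 0.1810), p(N) = (0.4050, 0.5950).
H(N|M) = Σ p(M) · H(N|M=·).
  M=a: p=0.8190, H(N|M=a) = 0.8933
  M=b: p=0.1810, H(N|M=b) = 0.6479
Weighted sum = 0.8489 bits.

0.8489 bits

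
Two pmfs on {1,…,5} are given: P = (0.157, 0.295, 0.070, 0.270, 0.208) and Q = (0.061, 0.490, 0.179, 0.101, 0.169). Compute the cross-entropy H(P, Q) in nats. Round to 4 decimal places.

1.7588 nats

H(P,Q) = −Σ p·ln q.
  −0.157·ln(0.061) = 0.43911
  −0.295·ln(0.490) = 0.21044
  −0.070·ln(0.179) = 0.12043
  −0.270·ln(0.101) = 0.61901
  −0.208·ln(0.169) = 0.36979
H(P,Q) = 1.7588 nats.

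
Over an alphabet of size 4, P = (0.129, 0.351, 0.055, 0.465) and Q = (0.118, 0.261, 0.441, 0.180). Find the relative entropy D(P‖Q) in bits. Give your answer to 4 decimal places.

D(P‖Q) = Σ p·log₂(p/q).
  0.129·log₂(0.129/0.118) = 0.01659
  0.351·log₂(0.351/0.261) = 0.15002
  0.055·log₂(0.055/0.441) = -0.16518
  0.465·log₂(0.465/0.180) = 0.63669
D(P‖Q) = 0.6381 bits.

0.6381 bits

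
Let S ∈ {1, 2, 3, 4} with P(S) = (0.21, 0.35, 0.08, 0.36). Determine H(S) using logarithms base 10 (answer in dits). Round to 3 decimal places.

H(S) = −Σ p·log₁₀ p.
  −(0.21)·log₁₀(0.21) = 0.1423
  −(0.35)·log₁₀(0.35) = 0.1596
  −(0.08)·log₁₀(0.08) = 0.0878
  −(0.36)·log₁₀(0.36) = 0.1597
Sum: 0.1423 + 0.1596 + 0.0878 + 0.1597 = 0.549 dits.

0.549 dits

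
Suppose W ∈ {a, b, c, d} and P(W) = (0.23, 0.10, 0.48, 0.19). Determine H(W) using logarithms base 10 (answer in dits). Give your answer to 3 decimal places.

0.537 dits

H(W) = −Σ p·log₁₀ p.
  −(0.23)·log₁₀(0.23) = 0.1468
  −(0.10)·log₁₀(0.10) = 0.1000
  −(0.48)·log₁₀(0.48) = 0.1530
  −(0.19)·log₁₀(0.19) = 0.1370
Sum: 0.1468 + 0.1000 + 0.1530 + 0.1370 = 0.537 dits.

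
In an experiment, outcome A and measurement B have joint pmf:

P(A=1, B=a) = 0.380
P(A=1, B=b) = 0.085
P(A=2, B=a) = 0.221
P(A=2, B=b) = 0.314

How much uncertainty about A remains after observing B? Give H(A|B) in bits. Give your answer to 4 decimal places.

Marginals: p(A) = (0.4650, 0.5350), p(B) = (0.6010, 0.3990).
H(A|B) = Σ p(B) · H(A|B=·).
  B=a: p=0.6010, H(A|B=a) = 0.9489
  B=b: p=0.3990, H(A|B=b) = 0.7472
Weighted sum = 0.8684 bits.

0.8684 bits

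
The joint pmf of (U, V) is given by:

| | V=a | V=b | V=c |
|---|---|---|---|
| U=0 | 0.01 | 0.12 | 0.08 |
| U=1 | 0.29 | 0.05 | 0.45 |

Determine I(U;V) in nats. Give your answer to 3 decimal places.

0.142 nats

Marginals: p(U) = (0.2100, 0.7900), p(V) = (0.3000, 0.1700, 0.5300).
I(U;V) = H(U) + H(V) − H(U,V).
H(U) = 0.5140, H(V) = 0.9989, H(U,V) = 1.3706.
I(U;V) = 0.5140 + 0.9989 − 1.3706 = 0.142 nats.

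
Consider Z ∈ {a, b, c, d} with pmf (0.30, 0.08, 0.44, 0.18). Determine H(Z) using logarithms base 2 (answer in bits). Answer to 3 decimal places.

1.779 bits

H(Z) = −Σ p·log₂ p.
  −(0.30)·log₂(0.30) = 0.5211
  −(0.08)·log₂(0.08) = 0.2915
  −(0.44)·log₂(0.44) = 0.5211
  −(0.18)·log₂(0.18) = 0.4453
Sum: 0.5211 + 0.2915 + 0.5211 + 0.4453 = 1.779 bits.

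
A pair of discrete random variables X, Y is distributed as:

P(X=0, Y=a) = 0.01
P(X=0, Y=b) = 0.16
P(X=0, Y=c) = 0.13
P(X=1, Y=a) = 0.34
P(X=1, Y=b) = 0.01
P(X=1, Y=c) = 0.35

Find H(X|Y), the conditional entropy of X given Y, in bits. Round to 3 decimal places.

0.525 bits

Marginals: p(X) = (0.3000, 0.7000), p(Y) = (0.3500, 0.1700, 0.4800).
H(X|Y) = Σ p(Y) · H(X|Y=·).
  Y=a: p=0.3500, H(X|Y=a) = 0.1872
  Y=b: p=0.1700, H(X|Y=b) = 0.3228
  Y=c: p=0.4800, H(X|Y=c) = 0.8427
Weighted sum = 0.525 bits.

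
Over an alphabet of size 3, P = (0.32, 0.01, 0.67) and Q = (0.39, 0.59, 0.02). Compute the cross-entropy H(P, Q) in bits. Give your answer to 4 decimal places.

4.2237 bits

H(P,Q) = −Σ p·log₂ q.
  −0.32·log₂(0.39) = 0.43471
  −0.01·log₂(0.59) = 0.00761
  −0.67·log₂(0.02) = 3.78138
H(P,Q) = 4.2237 bits.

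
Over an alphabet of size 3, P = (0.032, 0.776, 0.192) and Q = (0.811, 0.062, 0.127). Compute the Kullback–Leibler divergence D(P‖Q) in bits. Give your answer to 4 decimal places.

D(P‖Q) = Σ p·log₂(p/q).
  0.032·log₂(0.032/0.811) = -0.14923
  0.776·log₂(0.776/0.062) = 2.82908
  0.192·log₂(0.192/0.127) = 0.11449
D(P‖Q) = 2.7943 bits.

2.7943 bits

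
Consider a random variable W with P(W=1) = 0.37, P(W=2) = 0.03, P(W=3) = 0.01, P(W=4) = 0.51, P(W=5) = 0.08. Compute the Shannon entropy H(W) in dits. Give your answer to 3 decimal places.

H(W) = −Σ p·log₁₀ p.
  −(0.37)·log₁₀(0.37) = 0.1598
  −(0.03)·log₁₀(0.03) = 0.0457
  −(0.01)·log₁₀(0.01) = 0.0200
  −(0.51)·log₁₀(0.51) = 0.1491
  −(0.08)·log₁₀(0.08) = 0.0878
Sum: 0.1598 + 0.0457 + 0.0200 + 0.1491 + 0.0878 = 0.462 dits.

0.462 dits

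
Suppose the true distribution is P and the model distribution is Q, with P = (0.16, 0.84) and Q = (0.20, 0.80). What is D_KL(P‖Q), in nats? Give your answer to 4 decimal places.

0.0053 nats

D(P‖Q) = Σ p·ln(p/q).
  0.16·ln(0.16/0.20) = -0.03570
  0.84·ln(0.84/0.80) = 0.04098
D(P‖Q) = 0.0053 nats.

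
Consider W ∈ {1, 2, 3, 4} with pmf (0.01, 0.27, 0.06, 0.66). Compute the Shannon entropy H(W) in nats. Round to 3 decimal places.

H(W) = −Σ p·ln p.
  −(0.01)·ln(0.01) = 0.0461
  −(0.27)·ln(0.27) = 0.3535
  −(0.06)·ln(0.06) = 0.1688
  −(0.66)·ln(0.66) = 0.2742
Sum: 0.0461 + 0.3535 + 0.1688 + 0.2742 = 0.843 nats.

0.843 nats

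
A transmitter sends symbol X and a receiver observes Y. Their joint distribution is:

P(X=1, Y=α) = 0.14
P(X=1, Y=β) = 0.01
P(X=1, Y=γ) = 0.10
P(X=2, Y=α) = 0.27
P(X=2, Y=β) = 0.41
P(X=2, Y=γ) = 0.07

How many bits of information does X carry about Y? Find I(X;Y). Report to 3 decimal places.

Marginals: p(X) = (0.2500, 0.7500), p(Y) = (0.4100, 0.4200, 0.1700).
I(X;Y) = Σ p(x,y)·log₂[p(x,y)/(p(x)p(y))].
  (1,α): 0.14·log₂(1.3659) = 0.0630
  (1,β): 0.01·log₂(0.0952) = -0.0339
  (1,γ): 0.10·log₂(2.3529) = 0.1234
  (2,α): 0.27·log₂(0.8780) = -0.0507
  (2,β): 0.41·log₂(1.3016) = 0.1559
  (2,γ): 0.07·log₂(0.5490) = -0.0606
Sum = 0.197 bits.

0.197 bits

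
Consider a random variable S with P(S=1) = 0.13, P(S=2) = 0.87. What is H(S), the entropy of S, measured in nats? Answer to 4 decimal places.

H(S) = −Σ p·ln p.
  −(0.13)·ln(0.13) = 0.26523
  −(0.87)·ln(0.87) = 0.12116
Sum: 0.26523 + 0.12116 = 0.3864 nats.

0.3864 nats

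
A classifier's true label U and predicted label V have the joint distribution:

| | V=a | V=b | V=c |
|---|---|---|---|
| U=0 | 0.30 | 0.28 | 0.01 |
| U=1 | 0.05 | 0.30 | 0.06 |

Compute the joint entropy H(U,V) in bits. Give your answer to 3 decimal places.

2.082 bits

H(U,V) = −Σ p(x,y)·log₂ p(x,y) over all 6 cells.
  cell (0,a): −0.30·log₂0.30 = 0.5211
  cell (0,b): −0.28·log₂0.28 = 0.5142
  cell (0,c): −0.01·log₂0.01 = 0.0664
  cell (1,a): −0.05·log₂0.05 = 0.2161
  cell (1,b): −0.30·log₂0.30 = 0.5211
  cell (1,c): −0.06·log₂0.06 = 0.2435
Sum = 2.082 bits.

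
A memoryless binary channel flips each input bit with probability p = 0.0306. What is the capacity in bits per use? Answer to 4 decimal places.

0.8026 bits

Binary symmetric channel: C = 1 − h₂(ε) where h₂ is the binary entropy function.
h₂(0.0306) = −0.0306·log₂0.0306 − 0.9694·log₂0.9694 = 0.1974.
C = 1 − 0.1974 = 0.8026 bits per channel use.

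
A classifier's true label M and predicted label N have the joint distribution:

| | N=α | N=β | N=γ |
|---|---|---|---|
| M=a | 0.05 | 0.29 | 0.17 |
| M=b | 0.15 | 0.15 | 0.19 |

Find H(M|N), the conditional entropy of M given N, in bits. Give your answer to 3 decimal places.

Chain rule: H(M|N) = H(M,N) − H(N).
Marginals: p(M) = (0.5100, 0.4900), p(N) = (0.2000, 0.4400, 0.3600).
H(M,N) = 2.4449 bits; H(N) = 1.5161 bits.
H(M|N) = 2.4449 − 1.5161 = 0.929 bits.

0.929 bits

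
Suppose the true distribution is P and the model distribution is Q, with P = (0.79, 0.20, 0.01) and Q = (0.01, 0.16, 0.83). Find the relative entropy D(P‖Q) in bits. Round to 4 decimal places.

D(P‖Q) = Σ p·log₂(p/q).
  0.79·log₂(0.79/0.01) = 4.97999
  0.20·log₂(0.20/0.16) = 0.06439
  0.01·log₂(0.01/0.83) = -0.06375
D(P‖Q) = 4.9806 bits.

4.9806 bits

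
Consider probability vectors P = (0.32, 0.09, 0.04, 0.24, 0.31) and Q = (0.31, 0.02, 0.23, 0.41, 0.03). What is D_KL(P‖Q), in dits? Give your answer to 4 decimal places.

D(P‖Q) = Σ p·log₁₀(p/q).
  0.32·log₁₀(0.32/0.31) = 0.00441
  0.09·log₁₀(0.09/0.02) = 0.05879
  0.04·log₁₀(0.04/0.23) = -0.03039
  0.24·log₁₀(0.24/0.41) = -0.05582
  0.31·log₁₀(0.31/0.03) = 0.31441
D(P‖Q) = 0.2914 dits.

0.2914 dits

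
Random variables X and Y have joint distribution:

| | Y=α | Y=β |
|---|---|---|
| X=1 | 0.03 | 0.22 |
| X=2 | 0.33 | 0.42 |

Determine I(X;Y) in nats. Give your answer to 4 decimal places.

0.0472 nats

Marginals: p(X) = (0.2500, 0.7500), p(Y) = (0.3600, 0.6400).
I(X;Y) = Σ p(x,y)·ln[p(x,y)/(p(x)p(y))].
  (1,α): 0.03·ln(0.3333) = -0.03296
  (1,β): 0.22·ln(1.3750) = 0.07006
  (2,α): 0.33·ln(1.2222) = 0.06622
  (2,β): 0.42·ln(0.8750) = -0.05608
Sum = 0.0472 nats.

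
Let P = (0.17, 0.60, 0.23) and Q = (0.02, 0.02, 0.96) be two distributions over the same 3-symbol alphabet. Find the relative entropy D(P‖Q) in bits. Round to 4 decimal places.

2.9949 bits

D(P‖Q) = Σ p·log₂(p/q).
  0.17·log₂(0.17/0.02) = 0.52487
  0.60·log₂(0.60/0.02) = 2.94413
  0.23·log₂(0.23/0.96) = -0.47412
D(P‖Q) = 2.9949 bits.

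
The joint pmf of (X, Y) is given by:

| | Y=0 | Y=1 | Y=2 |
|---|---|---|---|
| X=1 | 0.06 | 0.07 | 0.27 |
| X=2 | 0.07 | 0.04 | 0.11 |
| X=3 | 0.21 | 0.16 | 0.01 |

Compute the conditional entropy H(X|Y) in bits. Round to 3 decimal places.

Marginals: p(X) = (0.4000, 0.2200, 0.3800), p(Y) = (0.3400, 0.2700, 0.3900).
H(X|Y) = Σ p(Y) · H(X|Y=·).
  Y=0: p=0.3400, H(X|Y=0) = 1.3404
  Y=1: p=0.2700, H(X|Y=1) = 1.3604
  Y=2: p=0.3900, H(X|Y=2) = 1.0178
Weighted sum = 1.220 bits.

1.220 bits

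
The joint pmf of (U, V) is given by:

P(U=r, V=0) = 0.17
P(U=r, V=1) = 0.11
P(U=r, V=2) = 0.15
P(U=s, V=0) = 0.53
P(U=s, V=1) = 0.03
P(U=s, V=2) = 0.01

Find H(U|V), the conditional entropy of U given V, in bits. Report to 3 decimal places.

0.719 bits

Marginals: p(U) = (0.4300, 0.5700), p(V) = (0.7000, 0.1400, 0.1600).
H(U|V) = Σ p(V) · H(U|V=·).
  V=0: p=0.7000, H(U|V=0) = 0.7998
  V=1: p=0.1400, H(U|V=1) = 0.7496
  V=2: p=0.1600, H(U|V=2) = 0.3373
Weighted sum = 0.719 bits.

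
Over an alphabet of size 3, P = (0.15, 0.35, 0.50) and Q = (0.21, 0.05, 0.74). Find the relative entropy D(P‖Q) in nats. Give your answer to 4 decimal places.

0.4346 nats

D(P‖Q) = Σ p·ln(p/q).
  0.15·ln(0.15/0.21) = -0.05047
  0.35·ln(0.35/0.05) = 0.68107
  0.50·ln(0.50/0.74) = -0.19602
D(P‖Q) = 0.4346 nats.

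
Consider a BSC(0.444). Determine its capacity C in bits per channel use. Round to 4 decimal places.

0.0091 bits

Binary symmetric channel: C = 1 − h₂(ε) where h₂ is the binary entropy function.
h₂(0.444) = −0.444·log₂0.444 − 0.556·log₂0.556 = 0.9909.
C = 1 − 0.9909 = 0.0091 bits per channel use.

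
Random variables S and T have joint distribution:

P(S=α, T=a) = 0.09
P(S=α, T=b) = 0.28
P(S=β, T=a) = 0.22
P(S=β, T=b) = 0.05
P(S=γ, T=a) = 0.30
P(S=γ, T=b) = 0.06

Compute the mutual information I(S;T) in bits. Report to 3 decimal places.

Marginals: p(S) = (0.3700, 0.2700, 0.3600), p(T) = (0.6100, 0.3900).
I(S;T) = H(S) + H(T) − H(S,T).
H(S) = 1.5714, H(T) = 0.9648, H(S,T) = 2.2882.
I(S;T) = 1.5714 + 0.9648 − 2.2882 = 0.248 bits.

0.248 bits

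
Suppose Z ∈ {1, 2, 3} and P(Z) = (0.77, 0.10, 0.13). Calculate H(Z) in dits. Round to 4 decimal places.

H(Z) = −Σ p·log₁₀ p.
  −(0.77)·log₁₀(0.77) = 0.08740
  −(0.10)·log₁₀(0.10) = 0.10000
  −(0.13)·log₁₀(0.13) = 0.11519
Sum: 0.08740 + 0.10000 + 0.11519 = 0.3026 dits.

0.3026 dits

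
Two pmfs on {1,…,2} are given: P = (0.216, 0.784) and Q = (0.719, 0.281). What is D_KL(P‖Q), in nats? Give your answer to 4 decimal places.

0.5447 nats

D(P‖Q) = Σ p·ln(p/q).
  0.216·ln(0.216/0.719) = -0.25976
  0.784·ln(0.784/0.281) = 0.80443
D(P‖Q) = 0.5447 nats.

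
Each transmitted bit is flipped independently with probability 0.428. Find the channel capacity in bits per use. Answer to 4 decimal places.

Binary symmetric channel: C = 1 − h₂(ε) where h₂ is the binary entropy function.
h₂(0.428) = −0.428·log₂0.428 − 0.572·log₂0.572 = 0.9850.
C = 1 − 0.9850 = 0.0150 bits per channel use.

0.0150 bits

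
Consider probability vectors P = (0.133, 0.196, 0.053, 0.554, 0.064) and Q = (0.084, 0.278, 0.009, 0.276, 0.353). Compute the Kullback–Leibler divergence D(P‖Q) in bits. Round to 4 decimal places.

0.5241 bits

D(P‖Q) = Σ p·log₂(p/q).
  0.133·log₂(0.133/0.084) = 0.08817
  0.196·log₂(0.196/0.278) = -0.09883
  0.053·log₂(0.053/0.009) = 0.13557
  0.554·log₂(0.554/0.276) = 0.55689
  0.064·log₂(0.064/0.353) = -0.15767
D(P‖Q) = 0.5241 bits.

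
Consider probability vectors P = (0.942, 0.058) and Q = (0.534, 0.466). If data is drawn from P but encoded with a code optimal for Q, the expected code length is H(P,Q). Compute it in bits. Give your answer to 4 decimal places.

0.9165 bits

H(P,Q) = −Σ p·log₂ q.
  −0.942·log₂(0.534) = 0.85259
  −0.058·log₂(0.466) = 0.06389
H(P,Q) = 0.9165 bits.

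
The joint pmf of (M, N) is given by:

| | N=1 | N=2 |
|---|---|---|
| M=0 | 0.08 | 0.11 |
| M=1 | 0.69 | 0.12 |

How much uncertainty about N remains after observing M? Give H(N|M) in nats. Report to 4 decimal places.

Chain rule: H(N|M) = H(M,N) − H(M).
Marginals: p(M) = (0.1900, 0.8100), p(N) = (0.7700, 0.2300).
H(M,N) = 0.9553 nats; H(M) = 0.4862 nats.
H(N|M) = 0.9553 − 0.4862 = 0.4691 nats.

0.4691 nats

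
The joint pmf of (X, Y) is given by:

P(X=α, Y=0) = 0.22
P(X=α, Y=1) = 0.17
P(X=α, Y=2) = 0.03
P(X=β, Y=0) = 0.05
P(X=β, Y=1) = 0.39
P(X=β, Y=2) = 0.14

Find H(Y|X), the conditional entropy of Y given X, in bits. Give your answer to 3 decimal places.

1.228 bits

Marginals: p(X) = (0.4200, 0.5800), p(Y) = (0.2700, 0.5600, 0.1700).
H(Y|X) = Σ p(X) · H(Y|X=·).
  X=α: p=0.4200, H(Y|X=α) = 1.2888
  X=β: p=0.5800, H(Y|X=β) = 1.1848
Weighted sum = 1.228 bits.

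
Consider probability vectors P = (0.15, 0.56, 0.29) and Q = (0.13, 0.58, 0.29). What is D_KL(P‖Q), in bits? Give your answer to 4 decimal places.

0.0026 bits

D(P‖Q) = Σ p·log₂(p/q).
  0.15·log₂(0.15/0.13) = 0.03097
  0.56·log₂(0.56/0.58) = -0.02835
  0.29·log₂(0.29/0.29) = 0.00000
D(P‖Q) = 0.0026 bits.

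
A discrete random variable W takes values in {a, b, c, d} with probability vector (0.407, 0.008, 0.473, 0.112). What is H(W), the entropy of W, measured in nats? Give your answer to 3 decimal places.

1.004 nats

H(W) = −Σ p·ln p.
  −(0.407)·ln(0.407) = 0.3659
  −(0.008)·ln(0.008) = 0.0386
  −(0.473)·ln(0.473) = 0.3541
  −(0.112)·ln(0.112) = 0.2452
Sum: 0.3659 + 0.0386 + 0.3541 + 0.2452 = 1.004 nats.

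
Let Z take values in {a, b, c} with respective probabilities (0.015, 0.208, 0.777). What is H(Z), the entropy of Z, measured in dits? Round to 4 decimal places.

0.2543 dits

H(Z) = −Σ p·log₁₀ p.
  −(0.015)·log₁₀(0.015) = 0.02736
  −(0.208)·log₁₀(0.208) = 0.14184
  −(0.777)·log₁₀(0.777) = 0.08514
Sum: 0.02736 + 0.14184 + 0.08514 = 0.2543 dits.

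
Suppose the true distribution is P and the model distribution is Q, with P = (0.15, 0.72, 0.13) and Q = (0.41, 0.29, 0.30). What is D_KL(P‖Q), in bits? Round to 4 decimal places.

0.5702 bits

D(P‖Q) = Σ p·log₂(p/q).
  0.15·log₂(0.15/0.41) = -0.21760
  0.72·log₂(0.72/0.29) = 0.94460
  0.13·log₂(0.13/0.30) = -0.15684
D(P‖Q) = 0.5702 bits.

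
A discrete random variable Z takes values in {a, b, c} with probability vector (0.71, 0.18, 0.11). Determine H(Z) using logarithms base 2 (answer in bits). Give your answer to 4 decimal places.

1.1464 bits

H(Z) = −Σ p·log₂ p.
  −(0.71)·log₂(0.71) = 0.35082
  −(0.18)·log₂(0.18) = 0.44531
  −(0.11)·log₂(0.11) = 0.35029
Sum: 0.35082 + 0.44531 + 0.35029 = 1.1464 bits.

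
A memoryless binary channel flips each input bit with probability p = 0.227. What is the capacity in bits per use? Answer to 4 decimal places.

0.2273 bits

Binary symmetric channel: C = 1 − h₂(ε) where h₂ is the binary entropy function.
h₂(0.227) = −0.227·log₂0.227 − 0.773·log₂0.773 = 0.7727.
C = 1 − 0.7727 = 0.2273 bits per channel use.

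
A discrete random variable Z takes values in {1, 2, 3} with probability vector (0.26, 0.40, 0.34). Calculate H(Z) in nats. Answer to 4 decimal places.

1.0836 nats

H(Z) = −Σ p·ln p.
  −(0.26)·ln(0.26) = 0.35024
  −(0.40)·ln(0.40) = 0.36652
  −(0.34)·ln(0.34) = 0.36680
Sum: 0.35024 + 0.36652 + 0.36680 = 1.0836 nats.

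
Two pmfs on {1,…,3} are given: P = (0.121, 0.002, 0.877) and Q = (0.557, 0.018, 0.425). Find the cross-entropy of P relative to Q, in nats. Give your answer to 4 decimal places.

0.8293 nats

H(P,Q) = −Σ p·ln q.
  −0.121·ln(0.557) = 0.07081
  −0.002·ln(0.018) = 0.00803
  −0.877·ln(0.425) = 0.75042
H(P,Q) = 0.8293 nats.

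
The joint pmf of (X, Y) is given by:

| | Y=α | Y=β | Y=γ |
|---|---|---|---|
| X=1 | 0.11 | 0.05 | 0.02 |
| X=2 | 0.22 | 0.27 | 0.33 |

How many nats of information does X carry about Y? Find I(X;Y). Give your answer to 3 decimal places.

Marginals: p(X) = (0.1800, 0.8200), p(Y) = (0.3300, 0.3200, 0.3500).
I(X;Y) = H(X) + H(Y) − H(X,Y).
H(X) = 0.4714, H(Y) = 1.0979, H(X,Y) = 1.5233.
I(X;Y) = 0.4714 + 1.0979 − 1.5233 = 0.046 nats.

0.046 nats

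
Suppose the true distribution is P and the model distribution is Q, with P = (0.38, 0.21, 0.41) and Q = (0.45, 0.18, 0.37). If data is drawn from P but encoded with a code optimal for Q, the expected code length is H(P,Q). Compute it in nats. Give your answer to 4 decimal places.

1.0712 nats

H(P,Q) = −Σ p·ln q.
  −0.38·ln(0.45) = 0.30343
  −0.21·ln(0.18) = 0.36011
  −0.41·ln(0.37) = 0.40764
H(P,Q) = 1.0712 nats.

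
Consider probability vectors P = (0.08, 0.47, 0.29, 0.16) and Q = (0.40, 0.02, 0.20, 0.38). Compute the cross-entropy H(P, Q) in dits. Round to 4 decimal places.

H(P,Q) = −Σ p·log₁₀ q.
  −0.08·log₁₀(0.40) = 0.03184
  −0.47·log₁₀(0.02) = 0.79852
  −0.29·log₁₀(0.20) = 0.20270
  −0.16·log₁₀(0.38) = 0.06723
H(P,Q) = 1.1003 dits.

1.1003 dits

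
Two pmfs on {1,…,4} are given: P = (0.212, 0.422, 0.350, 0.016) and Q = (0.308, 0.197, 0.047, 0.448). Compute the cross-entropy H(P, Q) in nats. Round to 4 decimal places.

2.0182 nats

H(P,Q) = −Σ p·ln q.
  −0.212·ln(0.308) = 0.24966
  −0.422·ln(0.197) = 0.68556
  −0.350·ln(0.047) = 1.07016
  −0.016·ln(0.448) = 0.01285
H(P,Q) = 2.0182 nats.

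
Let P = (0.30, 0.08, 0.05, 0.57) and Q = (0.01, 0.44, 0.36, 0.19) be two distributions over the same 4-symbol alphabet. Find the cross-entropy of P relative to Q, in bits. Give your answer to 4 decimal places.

3.5273 bits

H(P,Q) = −Σ p·log₂ q.
  −0.30·log₂(0.01) = 1.99316
  −0.08·log₂(0.44) = 0.09475
  −0.05·log₂(0.36) = 0.07370
  −0.57·log₂(0.19) = 1.36568
H(P,Q) = 3.5273 bits.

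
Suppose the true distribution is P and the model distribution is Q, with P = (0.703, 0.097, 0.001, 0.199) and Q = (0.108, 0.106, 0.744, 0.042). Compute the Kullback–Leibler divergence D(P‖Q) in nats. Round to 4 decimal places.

1.6112 nats

D(P‖Q) = Σ p·ln(p/q).
  0.703·ln(0.703/0.108) = 1.31688
  0.097·ln(0.097/0.106) = -0.00861
  0.001·ln(0.001/0.744) = -0.00661
  0.199·ln(0.199/0.042) = 0.30957
D(P‖Q) = 1.6112 nats.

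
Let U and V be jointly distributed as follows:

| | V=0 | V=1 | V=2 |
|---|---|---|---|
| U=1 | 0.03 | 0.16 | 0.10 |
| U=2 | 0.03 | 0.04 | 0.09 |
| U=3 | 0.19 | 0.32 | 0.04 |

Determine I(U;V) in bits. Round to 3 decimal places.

Marginals: p(U) = (0.2900, 0.1600, 0.5500), p(V) = (0.2500, 0.5200, 0.2300).
I(U;V) = Σ p(x,y)·log₂[p(x,y)/(p(x)p(y))].
  (1,0): 0.03·log₂(0.4138) = -0.0382
  (1,1): 0.16·log₂(1.0610) = 0.0137
  (1,2): 0.10·log₂(1.4993) = 0.0584
  (2,0): 0.03·log₂(0.7500) = -0.0125
  (2,1): 0.04·log₂(0.4808) = -0.0423
  (2,2): 0.09·log₂(2.4457) = 0.1161
  (3,0): 0.19·log₂(1.3818) = 0.0886
  (3,1): 0.32·log₂(1.1189) = 0.0519
  (3,2): 0.04·log₂(0.3162) = -0.0664
Sum = 0.169 bits.

0.169 bits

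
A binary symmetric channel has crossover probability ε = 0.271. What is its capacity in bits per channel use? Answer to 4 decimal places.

Binary symmetric channel: C = 1 − h₂(ε) where h₂ is the binary entropy function.
h₂(0.271) = −0.271·log₂0.271 − 0.729·log₂0.729 = 0.8429.
C = 1 − 0.8429 = 0.1571 bits per channel use.

0.1571 bits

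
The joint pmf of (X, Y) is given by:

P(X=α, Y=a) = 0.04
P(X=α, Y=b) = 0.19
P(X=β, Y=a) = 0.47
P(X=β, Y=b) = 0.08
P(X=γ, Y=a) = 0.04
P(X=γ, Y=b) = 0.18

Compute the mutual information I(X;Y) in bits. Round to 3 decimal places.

0.360 bits

Marginals: p(X) = (0.2300, 0.5500, 0.2200), p(Y) = (0.5500, 0.4500).
I(X;Y) = Σ p(x,y)·log₂[p(x,y)/(p(x)p(y))].
  (α,a): 0.04·log₂(0.3162) = -0.0664
  (α,b): 0.19·log₂(1.8357) = 0.1665
  (β,a): 0.47·log₂(1.5537) = 0.2988
  (β,b): 0.08·log₂(0.3232) = -0.1303
  (γ,a): 0.04·log₂(0.3306) = -0.0639
  (γ,b): 0.18·log₂(1.8182) = 0.1552
Sum = 0.360 bits.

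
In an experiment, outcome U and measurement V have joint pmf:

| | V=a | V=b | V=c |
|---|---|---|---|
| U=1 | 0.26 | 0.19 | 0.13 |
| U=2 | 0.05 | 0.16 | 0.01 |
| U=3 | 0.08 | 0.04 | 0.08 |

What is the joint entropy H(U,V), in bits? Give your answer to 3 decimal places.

H(U,V) = −Σ p(x,y)·log₂ p(x,y) over all 9 cells.
  cell (1,a): −0.26·log₂0.26 = 0.5053
  cell (1,b): −0.19·log₂0.19 = 0.4552
  cell (1,c): −0.13·log₂0.13 = 0.3826
  cell (2,a): −0.05·log₂0.05 = 0.2161
  cell (2,b): −0.16·log₂0.16 = 0.4230
  cell (2,c): −0.01·log₂0.01 = 0.0664
  cell (3,a): −0.08·log₂0.08 = 0.2915
  cell (3,b): −0.04·log₂0.04 = 0.1858
  cell (3,c): −0.08·log₂0.08 = 0.2915
Sum = 2.817 bits.

2.817 bits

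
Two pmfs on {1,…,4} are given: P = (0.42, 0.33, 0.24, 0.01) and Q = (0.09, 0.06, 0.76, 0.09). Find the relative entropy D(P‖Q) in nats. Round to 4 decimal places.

D(P‖Q) = Σ p·ln(p/q).
  0.42·ln(0.42/0.09) = 0.64699
  0.33·ln(0.33/0.06) = 0.56257
  0.24·ln(0.24/0.76) = -0.27664
  0.01·ln(0.01/0.09) = -0.02197
D(P‖Q) = 0.9109 nats.

0.9109 nats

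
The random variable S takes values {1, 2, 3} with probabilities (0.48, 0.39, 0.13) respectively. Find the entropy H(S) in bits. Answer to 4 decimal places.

1.4207 bits

H(S) = −Σ p·log₂ p.
  −(0.48)·log₂(0.48) = 0.50827
  −(0.39)·log₂(0.39) = 0.52980
  −(0.13)·log₂(0.13) = 0.38264
Sum: 0.50827 + 0.52980 + 0.38264 = 1.4207 bits.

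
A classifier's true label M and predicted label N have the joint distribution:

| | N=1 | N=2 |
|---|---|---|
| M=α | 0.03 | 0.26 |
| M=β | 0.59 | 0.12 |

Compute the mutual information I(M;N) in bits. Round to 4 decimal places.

Marginals: p(M) = (0.2900, 0.7100), p(N) = (0.6200, 0.3800).
I(M;N) = Σ p(x,y)·log₂[p(x,y)/(p(x)p(y))].
  (α,1): 0.03·log₂(0.1669) = -0.07750
  (α,2): 0.26·log₂(2.3593) = 0.32198
  (β,1): 0.59·log₂(1.3403) = 0.24931
  (β,2): 0.12·log₂(0.4448) = -0.14026
Sum = 0.3535 bits.

0.3535 bits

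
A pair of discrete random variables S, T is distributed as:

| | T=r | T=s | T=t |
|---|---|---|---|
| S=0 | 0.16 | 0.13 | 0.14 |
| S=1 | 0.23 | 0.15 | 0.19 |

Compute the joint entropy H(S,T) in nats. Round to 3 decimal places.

1.772 nats

H(S,T) = −Σ p(x,y)·ln p(x,y) over all 6 cells.
  cell (0,r): −0.16·ln0.16 = 0.2932
  cell (0,s): −0.13·ln0.13 = 0.2652
  cell (0,t): −0.14·ln0.14 = 0.2753
  cell (1,r): −0.23·ln0.23 = 0.3380
  cell (1,s): −0.15·ln0.15 = 0.2846
  cell (1,t): −0.19·ln0.19 = 0.3155
Sum = 1.772 nats.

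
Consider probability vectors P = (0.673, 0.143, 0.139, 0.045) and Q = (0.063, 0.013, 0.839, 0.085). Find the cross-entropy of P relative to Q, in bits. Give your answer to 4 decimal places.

H(P,Q) = −Σ p·log₂ q.
  −0.673·log₂(0.063) = 2.68426
  −0.143·log₂(0.013) = 0.89594
  −0.139·log₂(0.839) = 0.03520
  −0.045·log₂(0.085) = 0.16004
H(P,Q) = 3.7754 bits.

3.7754 bits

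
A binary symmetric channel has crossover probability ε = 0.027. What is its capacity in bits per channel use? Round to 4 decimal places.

0.8209 bits

Binary symmetric channel: C = 1 − h₂(ε) where h₂ is the binary entropy function.
h₂(0.027) = −0.027·log₂0.027 − 0.973·log₂0.973 = 0.1791.
C = 1 − 0.1791 = 0.8209 bits per channel use.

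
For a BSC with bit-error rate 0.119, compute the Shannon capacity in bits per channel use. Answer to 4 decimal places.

Binary symmetric channel: C = 1 − h₂(ε) where h₂ is the binary entropy function.
h₂(0.119) = −0.119·log₂0.119 − 0.881·log₂0.881 = 0.5265.
C = 1 − 0.5265 = 0.4735 bits per channel use.

0.4735 bits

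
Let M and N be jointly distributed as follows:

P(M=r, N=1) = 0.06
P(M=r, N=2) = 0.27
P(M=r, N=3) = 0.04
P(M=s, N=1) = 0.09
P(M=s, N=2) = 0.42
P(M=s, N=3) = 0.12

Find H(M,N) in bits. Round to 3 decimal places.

2.145 bits

H(M,N) = −Σ p(x,y)·log₂ p(x,y) over all 6 cells.
  cell (r,1): −0.06·log₂0.06 = 0.2435
  cell (r,2): −0.27·log₂0.27 = 0.5100
  cell (r,3): −0.04·log₂0.04 = 0.1858
  cell (s,1): −0.09·log₂0.09 = 0.3127
  cell (s,2): −0.42·log₂0.42 = 0.5256
  cell (s,3): −0.12·log₂0.12 = 0.3671
Sum = 2.145 bits.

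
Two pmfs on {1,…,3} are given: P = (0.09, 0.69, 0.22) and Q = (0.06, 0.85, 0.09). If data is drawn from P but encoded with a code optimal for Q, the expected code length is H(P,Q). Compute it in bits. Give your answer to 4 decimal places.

1.2913 bits

H(P,Q) = −Σ p·log₂ q.
  −0.09·log₂(0.06) = 0.36530
  −0.69·log₂(0.85) = 0.16178
  −0.22·log₂(0.09) = 0.76426
H(P,Q) = 1.2913 bits.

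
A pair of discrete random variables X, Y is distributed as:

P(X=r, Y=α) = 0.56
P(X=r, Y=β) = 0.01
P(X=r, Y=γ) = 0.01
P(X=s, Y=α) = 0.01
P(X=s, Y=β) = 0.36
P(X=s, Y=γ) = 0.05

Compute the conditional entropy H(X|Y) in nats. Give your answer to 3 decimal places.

0.123 nats

Chain rule: H(X|Y) = H(X,Y) − H(Y).
Marginals: p(X) = (0.5800, 0.4200), p(Y) = (0.5700, 0.3700, 0.0600).
H(X,Y) = 0.9804 nats; H(Y) = 0.8571 nats.
H(X|Y) = 0.9804 − 0.8571 = 0.123 nats.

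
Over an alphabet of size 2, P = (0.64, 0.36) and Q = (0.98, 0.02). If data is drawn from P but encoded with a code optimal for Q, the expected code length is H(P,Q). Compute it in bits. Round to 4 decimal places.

H(P,Q) = −Σ p·log₂ q.
  −0.64·log₂(0.98) = 0.01865
  −0.36·log₂(0.02) = 2.03179
H(P,Q) = 2.0504 bits.

2.0504 bits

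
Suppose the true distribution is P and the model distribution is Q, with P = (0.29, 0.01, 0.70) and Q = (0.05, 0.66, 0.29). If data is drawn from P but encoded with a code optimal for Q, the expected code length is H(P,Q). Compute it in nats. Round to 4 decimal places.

1.7394 nats

H(P,Q) = −Σ p·ln q.
  −0.29·ln(0.05) = 0.86876
  −0.01·ln(0.66) = 0.00416
  −0.70·ln(0.29) = 0.86651
H(P,Q) = 1.7394 nats.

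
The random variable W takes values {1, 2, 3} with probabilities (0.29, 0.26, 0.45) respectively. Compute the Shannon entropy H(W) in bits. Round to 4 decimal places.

1.5416 bits

H(W) = −Σ p·log₂ p.
  −(0.29)·log₂(0.29) = 0.51790
  −(0.26)·log₂(0.26) = 0.50529
  −(0.45)·log₂(0.45) = 0.51840
Sum: 0.51790 + 0.50529 + 0.51840 = 1.5416 bits.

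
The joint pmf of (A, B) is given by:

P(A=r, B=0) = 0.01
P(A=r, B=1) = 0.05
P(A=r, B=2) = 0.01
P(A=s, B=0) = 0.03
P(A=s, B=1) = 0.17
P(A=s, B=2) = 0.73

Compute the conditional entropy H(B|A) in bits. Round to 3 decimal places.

0.901 bits

Marginals: p(A) = (0.0700, 0.9300), p(B) = (0.0400, 0.2200, 0.7400).
H(B|A) = Σ p(A) · H(B|A=·).
  A=r: p=0.0700, H(B|A=r) = 1.1488
  A=s: p=0.9300, H(B|A=s) = 0.8822
Weighted sum = 0.901 bits.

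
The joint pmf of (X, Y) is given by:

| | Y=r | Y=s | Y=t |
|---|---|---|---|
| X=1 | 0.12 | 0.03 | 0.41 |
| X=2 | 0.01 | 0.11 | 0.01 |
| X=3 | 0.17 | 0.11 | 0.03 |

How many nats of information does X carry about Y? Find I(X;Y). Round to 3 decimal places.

Marginals: p(X) = (0.5600, 0.1300, 0.3100), p(Y) = (0.3000, 0.2500, 0.4500).
I(X;Y) = H(X) + H(Y) − H(X,Y).
H(X) = 0.9530, H(Y) = 1.0671, H(X,Y) = 1.7093.
I(X;Y) = 0.9530 + 1.0671 − 1.7093 = 0.311 nats.

0.311 nats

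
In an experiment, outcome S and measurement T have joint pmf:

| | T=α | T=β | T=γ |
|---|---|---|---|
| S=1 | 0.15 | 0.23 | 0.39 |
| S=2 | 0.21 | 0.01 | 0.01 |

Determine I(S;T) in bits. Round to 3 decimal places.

0.298 bits

Marginals: p(S) = (0.7700, 0.2300), p(T) = (0.3600, 0.2400, 0.4000).
I(S;T) = Σ p(x,y)·log₂[p(x,y)/(p(x)p(y))].
  (1,α): 0.15·log₂(0.5411) = -0.1329
  (1,β): 0.23·log₂(1.2446) = 0.0726
  (1,γ): 0.39·log₂(1.2662) = 0.1328
  (2,α): 0.21·log₂(2.5362) = 0.2820
  (2,β): 0.01·log₂(0.1812) = -0.0246
  (2,γ): 0.01·log₂(0.1087) = -0.0320
Sum = 0.298 bits.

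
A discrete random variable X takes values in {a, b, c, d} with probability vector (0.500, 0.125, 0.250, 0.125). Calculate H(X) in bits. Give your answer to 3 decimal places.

H(X) = −Σ p·log₂ p.
  −(0.500)·log₂(0.500) = 0.5000
  −(0.125)·log₂(0.125) = 0.3750
  −(0.250)·log₂(0.250) = 0.5000
  −(0.125)·log₂(0.125) = 0.3750
Sum: 0.5000 + 0.3750 + 0.5000 + 0.3750 = 1.750 bits.

1.750 bits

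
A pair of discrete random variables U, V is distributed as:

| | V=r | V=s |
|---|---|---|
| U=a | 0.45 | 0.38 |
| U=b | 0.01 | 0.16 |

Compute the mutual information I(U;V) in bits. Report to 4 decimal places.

Marginals: p(U) = (0.8300, 0.1700), p(V) = (0.4600, 0.5400).
I(U;V) = Σ p(x,y)·log₂[p(x,y)/(p(x)p(y))].
  (a,r): 0.45·log₂(1.1786) = 0.10670
  (a,s): 0.38·log₂(0.8478) = -0.09049
  (b,r): 0.01·log₂(0.1279) = -0.02967
  (b,s): 0.16·log₂(1.7429) = 0.12824
Sum = 0.1148 bits.

0.1148 bits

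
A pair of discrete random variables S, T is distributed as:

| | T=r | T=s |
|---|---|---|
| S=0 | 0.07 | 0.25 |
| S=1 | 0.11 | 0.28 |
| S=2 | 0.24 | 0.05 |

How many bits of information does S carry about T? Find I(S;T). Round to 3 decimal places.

0.212 bits

Marginals: p(S) = (0.3200, 0.3900, 0.2900), p(T) = (0.4200, 0.5800).
I(S;T) = Σ p(x,y)·log₂[p(x,y)/(p(x)p(y))].
  (0,r): 0.07·log₂(0.5208) = -0.0659
  (0,s): 0.25·log₂(1.3470) = 0.1074
  (1,r): 0.11·log₂(0.6716) = -0.0632
  (1,s): 0.28·log₂(1.2378) = 0.0862
  (2,r): 0.24·log₂(1.9704) = 0.2348
  (2,s): 0.05·log₂(0.2973) = -0.0875
Sum = 0.212 bits.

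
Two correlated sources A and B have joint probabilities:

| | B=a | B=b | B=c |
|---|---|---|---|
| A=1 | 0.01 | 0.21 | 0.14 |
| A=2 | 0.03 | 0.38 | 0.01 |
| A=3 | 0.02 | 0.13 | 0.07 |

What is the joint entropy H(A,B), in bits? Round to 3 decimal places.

H(A,B) = −Σ p(x,y)·log₂ p(x,y) over all 9 cells.
  cell (1,a): −0.01·log₂0.01 = 0.0664
  cell (1,b): −0.21·log₂0.21 = 0.4728
  cell (1,c): −0.14·log₂0.14 = 0.3971
  cell (2,a): −0.03·log₂0.03 = 0.1518
  cell (2,b): −0.38·log₂0.38 = 0.5305
  cell (2,c): −0.01·log₂0.01 = 0.0664
  cell (3,a): −0.02·log₂0.02 = 0.1129
  cell (3,b): −0.13·log₂0.13 = 0.3826
  cell (3,c): −0.07·log₂0.07 = 0.2686
Sum = 2.449 bits.

2.449 bits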